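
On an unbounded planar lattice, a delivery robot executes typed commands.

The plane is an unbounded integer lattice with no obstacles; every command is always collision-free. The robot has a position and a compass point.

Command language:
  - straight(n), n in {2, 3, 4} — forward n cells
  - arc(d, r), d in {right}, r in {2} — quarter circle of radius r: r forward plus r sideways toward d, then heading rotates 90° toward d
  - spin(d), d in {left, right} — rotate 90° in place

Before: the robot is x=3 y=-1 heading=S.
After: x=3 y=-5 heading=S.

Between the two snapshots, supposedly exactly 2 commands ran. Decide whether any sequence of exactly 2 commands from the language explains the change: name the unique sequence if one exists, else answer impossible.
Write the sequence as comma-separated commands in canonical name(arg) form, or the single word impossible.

straight(2), straight(2)

key: heading stays S — no command in the sequence turns
from: x=3 y=-1 heading=S
[1] after straight(2): x=3 y=-3 heading=S
[2] after straight(2): x=3 y=-5 heading=S
uniquely the one of 36 2-step routes that fits.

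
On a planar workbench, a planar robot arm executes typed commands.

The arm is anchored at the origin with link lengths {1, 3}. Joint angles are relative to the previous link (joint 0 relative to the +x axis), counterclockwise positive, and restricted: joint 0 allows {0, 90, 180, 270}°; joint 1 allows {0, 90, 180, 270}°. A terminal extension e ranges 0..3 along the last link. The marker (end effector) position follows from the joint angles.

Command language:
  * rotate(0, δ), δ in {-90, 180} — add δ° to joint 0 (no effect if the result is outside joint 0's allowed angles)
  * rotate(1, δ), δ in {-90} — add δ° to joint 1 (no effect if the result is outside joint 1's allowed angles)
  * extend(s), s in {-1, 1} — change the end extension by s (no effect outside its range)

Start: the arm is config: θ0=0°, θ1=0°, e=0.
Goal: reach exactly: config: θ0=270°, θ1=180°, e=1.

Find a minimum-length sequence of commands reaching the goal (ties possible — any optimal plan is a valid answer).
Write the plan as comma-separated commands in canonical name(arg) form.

extend(1), rotate(1, -90), rotate(1, -90), rotate(0, -90)

start: config: θ0=0°, θ1=0°, e=0
1. extend(1) → config: θ0=0°, θ1=0°, e=1
2. rotate(1, -90) → config: θ0=0°, θ1=270°, e=1
3. rotate(1, -90) → config: θ0=0°, θ1=180°, e=1
4. rotate(0, -90) → config: θ0=270°, θ1=180°, e=1
shorter routes all fall short; 4 is best.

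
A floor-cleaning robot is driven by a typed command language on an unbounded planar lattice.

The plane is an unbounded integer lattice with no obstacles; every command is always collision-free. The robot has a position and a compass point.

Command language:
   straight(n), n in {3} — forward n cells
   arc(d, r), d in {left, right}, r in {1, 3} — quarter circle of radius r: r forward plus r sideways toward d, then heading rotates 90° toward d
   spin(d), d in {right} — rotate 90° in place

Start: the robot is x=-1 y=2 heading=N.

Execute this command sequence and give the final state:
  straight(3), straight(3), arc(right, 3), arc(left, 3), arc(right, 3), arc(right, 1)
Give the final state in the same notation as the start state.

x=9 y=16 heading=S

initial: x=-1 y=2 heading=N
t=1 straight(3) ⇒ x=-1 y=5 heading=N
t=2 straight(3) ⇒ x=-1 y=8 heading=N
t=3 arc(right, 3) ⇒ x=2 y=11 heading=E
t=4 arc(left, 3) ⇒ x=5 y=14 heading=N
t=5 arc(right, 3) ⇒ x=8 y=17 heading=E
t=6 arc(right, 1) ⇒ x=9 y=16 heading=S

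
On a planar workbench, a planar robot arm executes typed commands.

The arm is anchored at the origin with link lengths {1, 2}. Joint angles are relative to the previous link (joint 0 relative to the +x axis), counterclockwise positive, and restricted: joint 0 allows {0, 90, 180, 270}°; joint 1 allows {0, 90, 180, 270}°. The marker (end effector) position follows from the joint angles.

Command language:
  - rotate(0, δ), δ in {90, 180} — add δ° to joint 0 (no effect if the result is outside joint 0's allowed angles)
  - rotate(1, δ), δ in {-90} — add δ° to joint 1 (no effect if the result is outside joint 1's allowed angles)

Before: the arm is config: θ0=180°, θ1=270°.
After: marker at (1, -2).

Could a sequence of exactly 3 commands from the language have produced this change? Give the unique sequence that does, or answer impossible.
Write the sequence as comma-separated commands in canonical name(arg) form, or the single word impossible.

rotate(0, 180), rotate(0, 180), rotate(0, 180)

from: config: θ0=180°, θ1=270°
1. rotate(0, 180) → config: θ0=0°, θ1=270°
2. rotate(0, 180) → config: θ0=180°, θ1=270°
3. rotate(0, 180) → config: θ0=0°, θ1=270°
uniquely the one of 27 3-step routes that fits.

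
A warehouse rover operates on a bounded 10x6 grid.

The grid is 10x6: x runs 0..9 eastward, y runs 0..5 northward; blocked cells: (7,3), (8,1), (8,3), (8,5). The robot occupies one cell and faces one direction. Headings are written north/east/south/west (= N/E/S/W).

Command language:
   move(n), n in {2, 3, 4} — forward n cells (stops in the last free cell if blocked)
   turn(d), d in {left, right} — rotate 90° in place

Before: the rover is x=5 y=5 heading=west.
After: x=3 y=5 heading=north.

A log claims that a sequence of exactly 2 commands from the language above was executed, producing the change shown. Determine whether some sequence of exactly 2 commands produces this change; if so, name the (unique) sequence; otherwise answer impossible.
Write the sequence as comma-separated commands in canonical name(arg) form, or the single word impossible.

key: position moved to (3,5) AND the heading swung to N — translation plus rotation needed
from: x=5 y=5 heading=west
step 1 (move(2)): x=3 y=5 heading=west
step 2 (turn(right)): x=3 y=5 heading=north
all 25 alternatives checked — unique.

move(2), turn(right)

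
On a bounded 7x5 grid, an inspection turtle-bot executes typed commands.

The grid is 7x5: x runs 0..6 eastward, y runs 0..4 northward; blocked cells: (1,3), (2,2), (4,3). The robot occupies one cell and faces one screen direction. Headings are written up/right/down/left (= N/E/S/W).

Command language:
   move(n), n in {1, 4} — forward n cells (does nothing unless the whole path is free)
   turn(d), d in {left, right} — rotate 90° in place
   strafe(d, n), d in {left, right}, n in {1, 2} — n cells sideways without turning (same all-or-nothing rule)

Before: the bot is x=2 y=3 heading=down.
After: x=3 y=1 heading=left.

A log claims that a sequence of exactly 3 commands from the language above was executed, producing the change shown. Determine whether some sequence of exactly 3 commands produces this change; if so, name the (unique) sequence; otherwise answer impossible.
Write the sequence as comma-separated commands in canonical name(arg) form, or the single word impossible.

key: cell and facing (now W) both changed — the 3 commands mix motion and turning
start: x=2 y=3 heading=down
step 1 (strafe(left, 1)): x=3 y=3 heading=down
step 2 (turn(right)): x=3 y=3 heading=left
step 3 (strafe(left, 2)): x=3 y=1 heading=left
uniquely the one of 512 3-step routes that fits.

strafe(left, 1), turn(right), strafe(left, 2)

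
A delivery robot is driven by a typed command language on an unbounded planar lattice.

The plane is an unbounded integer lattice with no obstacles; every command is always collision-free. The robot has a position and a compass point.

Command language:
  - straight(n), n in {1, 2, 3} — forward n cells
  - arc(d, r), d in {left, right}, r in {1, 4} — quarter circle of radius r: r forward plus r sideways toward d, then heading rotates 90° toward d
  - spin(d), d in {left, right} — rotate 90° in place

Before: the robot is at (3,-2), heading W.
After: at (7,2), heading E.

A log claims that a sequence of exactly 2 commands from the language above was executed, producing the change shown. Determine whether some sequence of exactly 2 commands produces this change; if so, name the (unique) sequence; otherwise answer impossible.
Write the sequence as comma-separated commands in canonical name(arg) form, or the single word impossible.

key: order matters: swapping spin(right) and arc(right, 4) lands elsewhere
begin: at (3,-2), heading W
t=1 spin(right) ⇒ at (3,-2), heading N
t=2 arc(right, 4) ⇒ at (7,2), heading E
all 81 alternatives checked — unique.

spin(right), arc(right, 4)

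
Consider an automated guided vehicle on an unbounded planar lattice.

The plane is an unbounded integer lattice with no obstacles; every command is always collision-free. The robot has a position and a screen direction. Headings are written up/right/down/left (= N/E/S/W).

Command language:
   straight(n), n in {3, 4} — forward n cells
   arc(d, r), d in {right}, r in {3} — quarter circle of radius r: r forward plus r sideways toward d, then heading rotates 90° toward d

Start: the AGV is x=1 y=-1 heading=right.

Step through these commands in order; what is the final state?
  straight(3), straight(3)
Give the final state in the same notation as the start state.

start: x=1 y=-1 heading=right
step 1 (straight(3)): x=4 y=-1 heading=right
step 2 (straight(3)): x=7 y=-1 heading=right

x=7 y=-1 heading=right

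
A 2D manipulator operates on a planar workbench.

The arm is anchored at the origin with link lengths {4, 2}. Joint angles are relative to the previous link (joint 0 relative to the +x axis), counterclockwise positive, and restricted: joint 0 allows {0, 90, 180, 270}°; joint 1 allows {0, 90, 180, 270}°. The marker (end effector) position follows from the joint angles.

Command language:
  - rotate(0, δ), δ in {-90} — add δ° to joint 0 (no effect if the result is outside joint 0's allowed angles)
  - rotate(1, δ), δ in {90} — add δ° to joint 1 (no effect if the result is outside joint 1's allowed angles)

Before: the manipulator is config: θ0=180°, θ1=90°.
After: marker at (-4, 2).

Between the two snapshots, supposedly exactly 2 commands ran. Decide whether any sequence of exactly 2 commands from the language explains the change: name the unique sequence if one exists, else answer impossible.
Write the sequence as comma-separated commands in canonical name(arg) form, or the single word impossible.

rotate(1, 90), rotate(1, 90)

begin: config: θ0=180°, θ1=90°
step 1 (rotate(1, 90)): config: θ0=180°, θ1=180°
step 2 (rotate(1, 90)): config: θ0=180°, θ1=270°
no other 2-command option fits: unique.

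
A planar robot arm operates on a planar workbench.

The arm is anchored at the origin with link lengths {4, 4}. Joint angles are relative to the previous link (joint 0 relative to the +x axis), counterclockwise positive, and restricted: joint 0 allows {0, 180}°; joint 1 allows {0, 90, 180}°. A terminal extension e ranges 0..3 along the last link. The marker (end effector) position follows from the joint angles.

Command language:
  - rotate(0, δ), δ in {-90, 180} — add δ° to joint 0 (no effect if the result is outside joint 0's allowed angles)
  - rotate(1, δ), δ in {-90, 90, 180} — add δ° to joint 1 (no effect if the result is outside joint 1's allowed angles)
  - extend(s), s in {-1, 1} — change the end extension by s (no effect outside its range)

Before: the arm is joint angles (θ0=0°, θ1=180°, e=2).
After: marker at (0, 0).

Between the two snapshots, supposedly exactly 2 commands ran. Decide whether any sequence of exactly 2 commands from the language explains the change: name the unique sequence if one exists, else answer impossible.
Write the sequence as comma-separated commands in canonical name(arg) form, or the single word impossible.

extend(-1), extend(-1)

t0: joint angles (θ0=0°, θ1=180°, e=2)
1. extend(-1) → joint angles (θ0=0°, θ1=180°, e=1)
2. extend(-1) → joint angles (θ0=0°, θ1=180°, e=0)
no rival 2-sequence matches.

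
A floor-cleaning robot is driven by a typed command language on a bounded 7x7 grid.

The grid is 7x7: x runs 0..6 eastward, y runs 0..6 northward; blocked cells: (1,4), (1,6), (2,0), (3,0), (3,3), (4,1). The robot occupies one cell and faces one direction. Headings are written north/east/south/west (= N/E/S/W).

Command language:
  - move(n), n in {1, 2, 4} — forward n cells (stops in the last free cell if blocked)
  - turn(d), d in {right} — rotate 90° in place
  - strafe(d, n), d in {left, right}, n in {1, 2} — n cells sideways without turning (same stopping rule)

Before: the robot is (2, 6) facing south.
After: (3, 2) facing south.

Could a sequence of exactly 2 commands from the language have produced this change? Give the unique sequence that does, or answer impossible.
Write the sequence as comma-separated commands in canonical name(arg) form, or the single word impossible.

move(4), strafe(left, 1)

key: heading stays S — no command in the sequence turns
begin: (2, 6) facing south
1. move(4) → (2, 2) facing south
2. strafe(left, 1) → (3, 2) facing south
all 64 alternatives checked — unique.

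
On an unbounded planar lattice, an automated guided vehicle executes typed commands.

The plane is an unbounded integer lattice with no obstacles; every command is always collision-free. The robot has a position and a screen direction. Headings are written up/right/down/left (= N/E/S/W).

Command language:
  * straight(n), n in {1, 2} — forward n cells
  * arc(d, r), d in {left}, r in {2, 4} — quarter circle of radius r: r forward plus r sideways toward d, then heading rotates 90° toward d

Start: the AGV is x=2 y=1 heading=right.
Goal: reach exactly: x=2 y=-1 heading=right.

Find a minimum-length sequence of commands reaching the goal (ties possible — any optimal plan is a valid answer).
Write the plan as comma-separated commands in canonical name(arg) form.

arc(left, 4), arc(left, 4), arc(left, 4), straight(2), arc(left, 4)

start: x=2 y=1 heading=right
step 1 (arc(left, 4)): x=6 y=5 heading=up
step 2 (arc(left, 4)): x=2 y=9 heading=left
step 3 (arc(left, 4)): x=-2 y=5 heading=down
step 4 (straight(2)): x=-2 y=3 heading=down
step 5 (arc(left, 4)): x=2 y=-1 heading=right
minimal: 5 command(s), checked below 5.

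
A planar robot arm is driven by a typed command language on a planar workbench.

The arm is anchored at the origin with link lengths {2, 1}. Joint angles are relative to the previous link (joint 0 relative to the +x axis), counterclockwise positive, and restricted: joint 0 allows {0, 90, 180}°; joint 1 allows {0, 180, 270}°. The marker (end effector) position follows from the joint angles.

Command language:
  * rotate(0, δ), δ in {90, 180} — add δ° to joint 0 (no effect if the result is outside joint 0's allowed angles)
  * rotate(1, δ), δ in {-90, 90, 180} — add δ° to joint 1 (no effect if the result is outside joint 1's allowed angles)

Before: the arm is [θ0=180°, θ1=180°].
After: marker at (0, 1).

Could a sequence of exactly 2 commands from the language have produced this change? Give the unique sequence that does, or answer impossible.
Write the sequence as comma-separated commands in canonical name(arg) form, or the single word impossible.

rotate(0, 180), rotate(0, 90)

key: order matters: swapping rotate(0, 180) and rotate(0, 90) lands elsewhere
start: [θ0=180°, θ1=180°]
t=1 rotate(0, 180) ⇒ [θ0=0°, θ1=180°]
t=2 rotate(0, 90) ⇒ [θ0=90°, θ1=180°]
uniquely the one of 25 2-step routes that fits.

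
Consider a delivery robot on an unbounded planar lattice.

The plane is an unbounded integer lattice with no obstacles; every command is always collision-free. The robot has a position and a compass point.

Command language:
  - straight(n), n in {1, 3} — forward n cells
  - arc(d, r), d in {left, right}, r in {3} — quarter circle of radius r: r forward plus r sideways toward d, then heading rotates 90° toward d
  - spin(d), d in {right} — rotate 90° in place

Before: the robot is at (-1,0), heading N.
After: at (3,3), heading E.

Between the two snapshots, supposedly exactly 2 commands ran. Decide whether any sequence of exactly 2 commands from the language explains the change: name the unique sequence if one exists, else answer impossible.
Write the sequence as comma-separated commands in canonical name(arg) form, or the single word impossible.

key: running straight(1) before arc(right, 3) would end elsewhere — order is forced
from: at (-1,0), heading N
[1] after arc(right, 3): at (2,3), heading E
[2] after straight(1): at (3,3), heading E
no rival 2-sequence matches.

arc(right, 3), straight(1)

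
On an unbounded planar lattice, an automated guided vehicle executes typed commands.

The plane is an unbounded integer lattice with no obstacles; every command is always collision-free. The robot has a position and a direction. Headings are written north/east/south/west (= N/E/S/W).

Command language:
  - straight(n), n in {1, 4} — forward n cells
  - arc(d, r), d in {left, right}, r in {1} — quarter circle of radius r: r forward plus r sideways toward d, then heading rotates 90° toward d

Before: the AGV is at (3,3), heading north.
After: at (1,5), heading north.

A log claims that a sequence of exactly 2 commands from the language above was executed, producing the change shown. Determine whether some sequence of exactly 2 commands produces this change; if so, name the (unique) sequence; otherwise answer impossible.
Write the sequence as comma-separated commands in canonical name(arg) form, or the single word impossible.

arc(left, 1), arc(right, 1)

key: order matters: swapping arc(left, 1) and arc(right, 1) lands elsewhere
initial: at (3,3), heading north
1. arc(left, 1) → at (2,4), heading west
2. arc(right, 1) → at (1,5), heading north
uniquely the one of 16 2-step routes that fits.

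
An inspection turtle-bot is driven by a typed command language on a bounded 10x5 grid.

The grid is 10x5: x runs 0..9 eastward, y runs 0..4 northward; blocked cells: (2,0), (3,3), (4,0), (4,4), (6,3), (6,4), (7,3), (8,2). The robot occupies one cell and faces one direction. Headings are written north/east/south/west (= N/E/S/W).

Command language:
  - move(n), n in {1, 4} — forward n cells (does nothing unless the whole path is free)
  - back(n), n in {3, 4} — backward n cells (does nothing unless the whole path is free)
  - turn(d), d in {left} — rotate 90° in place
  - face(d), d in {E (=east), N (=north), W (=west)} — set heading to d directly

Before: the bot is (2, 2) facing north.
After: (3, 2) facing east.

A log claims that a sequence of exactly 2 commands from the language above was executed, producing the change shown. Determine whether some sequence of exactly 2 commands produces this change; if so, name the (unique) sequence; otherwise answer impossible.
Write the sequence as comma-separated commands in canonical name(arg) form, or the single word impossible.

key: cell and facing (now E) both changed — the 2 commands mix motion and turning
begin: (2, 2) facing north
1. face(E) → (2, 2) facing east
2. move(1) → (3, 2) facing east
no rival 2-sequence matches.

face(E), move(1)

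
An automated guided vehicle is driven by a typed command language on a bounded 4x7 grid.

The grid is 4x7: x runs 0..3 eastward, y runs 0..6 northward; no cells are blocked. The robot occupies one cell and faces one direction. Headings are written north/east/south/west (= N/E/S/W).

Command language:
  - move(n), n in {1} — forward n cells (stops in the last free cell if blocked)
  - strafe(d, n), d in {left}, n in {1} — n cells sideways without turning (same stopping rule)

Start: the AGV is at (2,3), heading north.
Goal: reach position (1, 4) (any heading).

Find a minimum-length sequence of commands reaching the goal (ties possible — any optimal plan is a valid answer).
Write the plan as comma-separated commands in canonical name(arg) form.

begin: at (2,3), heading north
1. move(1) → at (2,4), heading north
2. strafe(left, 1) → at (1,4), heading north
no 1-step plan works, so 2 is optimal.

move(1), strafe(left, 1)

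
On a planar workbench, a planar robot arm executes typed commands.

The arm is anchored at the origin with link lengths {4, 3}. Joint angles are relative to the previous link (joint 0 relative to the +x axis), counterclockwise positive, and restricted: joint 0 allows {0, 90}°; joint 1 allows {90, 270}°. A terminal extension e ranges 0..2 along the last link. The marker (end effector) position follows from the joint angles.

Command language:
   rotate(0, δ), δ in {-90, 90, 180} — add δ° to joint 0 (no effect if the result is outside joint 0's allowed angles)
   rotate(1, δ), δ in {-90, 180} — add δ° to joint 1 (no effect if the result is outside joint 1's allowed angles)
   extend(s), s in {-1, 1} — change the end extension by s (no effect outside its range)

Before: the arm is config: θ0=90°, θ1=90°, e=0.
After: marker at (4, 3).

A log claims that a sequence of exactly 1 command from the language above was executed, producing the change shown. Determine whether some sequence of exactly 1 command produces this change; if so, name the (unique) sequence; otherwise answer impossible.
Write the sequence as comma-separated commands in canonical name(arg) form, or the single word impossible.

rotate(0, -90)

initial: config: θ0=90°, θ1=90°, e=0
step 1 (rotate(0, -90)): config: θ0=0°, θ1=90°, e=0
no other 1-command option fits: unique.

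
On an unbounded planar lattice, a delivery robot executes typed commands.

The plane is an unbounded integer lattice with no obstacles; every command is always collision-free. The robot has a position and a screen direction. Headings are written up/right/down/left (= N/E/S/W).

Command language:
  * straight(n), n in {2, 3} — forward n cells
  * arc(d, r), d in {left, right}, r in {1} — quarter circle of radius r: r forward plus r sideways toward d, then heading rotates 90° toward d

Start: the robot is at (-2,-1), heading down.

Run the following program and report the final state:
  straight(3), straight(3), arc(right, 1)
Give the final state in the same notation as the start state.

at (-3,-8), heading left

t0: at (-2,-1), heading down
[1] after straight(3): at (-2,-4), heading down
[2] after straight(3): at (-2,-7), heading down
[3] after arc(right, 1): at (-3,-8), heading left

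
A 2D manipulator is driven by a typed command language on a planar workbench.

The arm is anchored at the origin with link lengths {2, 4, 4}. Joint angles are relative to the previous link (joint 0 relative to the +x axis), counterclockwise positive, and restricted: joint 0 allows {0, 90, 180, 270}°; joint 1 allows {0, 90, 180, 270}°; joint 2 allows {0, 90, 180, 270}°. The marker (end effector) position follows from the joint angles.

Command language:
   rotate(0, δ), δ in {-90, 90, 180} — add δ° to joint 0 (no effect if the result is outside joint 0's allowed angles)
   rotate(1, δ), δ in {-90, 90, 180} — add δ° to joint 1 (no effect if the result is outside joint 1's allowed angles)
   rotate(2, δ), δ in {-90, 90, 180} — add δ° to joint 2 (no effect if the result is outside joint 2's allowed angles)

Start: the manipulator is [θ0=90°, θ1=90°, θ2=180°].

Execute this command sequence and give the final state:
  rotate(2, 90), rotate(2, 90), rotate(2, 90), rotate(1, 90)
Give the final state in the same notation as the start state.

[θ0=90°, θ1=180°, θ2=90°]

t0: [θ0=90°, θ1=90°, θ2=180°]
t=1 rotate(2, 90) ⇒ [θ0=90°, θ1=90°, θ2=270°]
t=2 rotate(2, 90) ⇒ [θ0=90°, θ1=90°, θ2=0°]
t=3 rotate(2, 90) ⇒ [θ0=90°, θ1=90°, θ2=90°]
t=4 rotate(1, 90) ⇒ [θ0=90°, θ1=180°, θ2=90°]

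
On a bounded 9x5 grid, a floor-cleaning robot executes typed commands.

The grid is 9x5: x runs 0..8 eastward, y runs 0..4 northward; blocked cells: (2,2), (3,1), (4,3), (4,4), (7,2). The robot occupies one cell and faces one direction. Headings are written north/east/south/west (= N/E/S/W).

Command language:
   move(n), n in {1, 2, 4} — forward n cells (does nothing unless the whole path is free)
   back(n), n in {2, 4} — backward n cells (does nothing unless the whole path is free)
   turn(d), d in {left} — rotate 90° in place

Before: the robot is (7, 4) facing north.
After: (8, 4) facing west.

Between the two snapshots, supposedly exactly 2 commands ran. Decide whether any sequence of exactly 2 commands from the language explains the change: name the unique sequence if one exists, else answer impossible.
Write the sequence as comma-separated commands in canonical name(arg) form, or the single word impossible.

every 2-command combo misses the target.

impossible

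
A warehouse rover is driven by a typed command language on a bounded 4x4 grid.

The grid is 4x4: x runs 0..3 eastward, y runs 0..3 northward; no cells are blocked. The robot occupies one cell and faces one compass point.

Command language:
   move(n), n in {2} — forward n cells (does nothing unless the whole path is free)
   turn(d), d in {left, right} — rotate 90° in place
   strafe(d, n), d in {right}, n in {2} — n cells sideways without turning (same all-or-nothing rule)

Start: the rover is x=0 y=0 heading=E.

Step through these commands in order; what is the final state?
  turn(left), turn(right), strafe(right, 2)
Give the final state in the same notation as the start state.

x=0 y=0 heading=E

initial: x=0 y=0 heading=E
[1] after turn(left): x=0 y=0 heading=N
[2] after turn(right): x=0 y=0 heading=E
[3] after strafe(right, 2): x=0 y=0 heading=E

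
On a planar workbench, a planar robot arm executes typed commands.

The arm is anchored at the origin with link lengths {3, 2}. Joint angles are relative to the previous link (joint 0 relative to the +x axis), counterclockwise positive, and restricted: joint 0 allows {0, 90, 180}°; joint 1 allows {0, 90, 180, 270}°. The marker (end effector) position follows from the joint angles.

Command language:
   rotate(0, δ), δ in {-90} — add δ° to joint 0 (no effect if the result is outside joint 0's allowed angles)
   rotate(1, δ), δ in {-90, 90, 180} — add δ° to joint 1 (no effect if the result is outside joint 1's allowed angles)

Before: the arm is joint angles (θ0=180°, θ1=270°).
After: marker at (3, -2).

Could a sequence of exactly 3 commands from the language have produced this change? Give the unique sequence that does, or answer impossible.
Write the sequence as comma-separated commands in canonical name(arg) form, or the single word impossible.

rotate(0, -90), rotate(0, -90), rotate(0, -90)

from: joint angles (θ0=180°, θ1=270°)
step 1 (rotate(0, -90)): joint angles (θ0=90°, θ1=270°)
step 2 (rotate(0, -90)): joint angles (θ0=0°, θ1=270°)
step 3 (rotate(0, -90)): joint angles (θ0=0°, θ1=270°)
no other 3-command option fits: unique.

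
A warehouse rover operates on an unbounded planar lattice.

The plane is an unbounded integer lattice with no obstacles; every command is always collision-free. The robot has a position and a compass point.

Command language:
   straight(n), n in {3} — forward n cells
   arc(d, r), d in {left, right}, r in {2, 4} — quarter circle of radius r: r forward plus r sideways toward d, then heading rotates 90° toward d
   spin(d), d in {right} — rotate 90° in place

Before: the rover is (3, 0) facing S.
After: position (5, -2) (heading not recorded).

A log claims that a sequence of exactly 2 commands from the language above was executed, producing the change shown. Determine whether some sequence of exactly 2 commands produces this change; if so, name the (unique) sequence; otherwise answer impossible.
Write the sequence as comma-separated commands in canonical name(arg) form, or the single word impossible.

key: order matters: swapping arc(left, 2) and spin(right) lands elsewhere
start: (3, 0) facing S
t=1 arc(left, 2) ⇒ (5, -2) facing E
t=2 spin(right) ⇒ (5, -2) facing S
all 36 alternatives checked — unique.

arc(left, 2), spin(right)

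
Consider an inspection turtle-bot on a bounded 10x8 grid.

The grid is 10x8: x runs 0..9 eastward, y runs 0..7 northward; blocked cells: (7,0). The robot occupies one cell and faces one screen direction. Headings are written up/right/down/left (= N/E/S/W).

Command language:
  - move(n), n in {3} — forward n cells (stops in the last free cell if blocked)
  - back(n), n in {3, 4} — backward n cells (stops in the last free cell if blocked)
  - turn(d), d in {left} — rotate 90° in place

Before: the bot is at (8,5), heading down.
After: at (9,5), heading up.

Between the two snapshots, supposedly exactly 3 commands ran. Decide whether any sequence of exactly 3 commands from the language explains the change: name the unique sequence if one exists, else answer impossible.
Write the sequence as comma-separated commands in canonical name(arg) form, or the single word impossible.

turn(left), move(3), turn(left)

key: position moved to (9,5) AND the heading swung to N — translation plus rotation needed
from: at (8,5), heading down
t=1 turn(left) ⇒ at (8,5), heading right
t=2 move(3) ⇒ at (9,5), heading right
t=3 turn(left) ⇒ at (9,5), heading up
all 64 alternatives checked — unique.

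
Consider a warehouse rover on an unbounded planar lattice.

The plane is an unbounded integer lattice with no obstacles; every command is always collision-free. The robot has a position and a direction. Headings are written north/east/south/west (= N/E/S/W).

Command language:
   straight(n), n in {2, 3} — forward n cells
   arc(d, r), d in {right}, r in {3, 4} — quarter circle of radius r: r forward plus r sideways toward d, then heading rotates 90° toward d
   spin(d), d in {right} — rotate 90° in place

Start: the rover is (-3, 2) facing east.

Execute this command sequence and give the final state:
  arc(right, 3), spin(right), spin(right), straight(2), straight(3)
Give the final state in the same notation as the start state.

(0, 4) facing north

initial: (-3, 2) facing east
[1] after arc(right, 3): (0, -1) facing south
[2] after spin(right): (0, -1) facing west
[3] after spin(right): (0, -1) facing north
[4] after straight(2): (0, 1) facing north
[5] after straight(3): (0, 4) facing north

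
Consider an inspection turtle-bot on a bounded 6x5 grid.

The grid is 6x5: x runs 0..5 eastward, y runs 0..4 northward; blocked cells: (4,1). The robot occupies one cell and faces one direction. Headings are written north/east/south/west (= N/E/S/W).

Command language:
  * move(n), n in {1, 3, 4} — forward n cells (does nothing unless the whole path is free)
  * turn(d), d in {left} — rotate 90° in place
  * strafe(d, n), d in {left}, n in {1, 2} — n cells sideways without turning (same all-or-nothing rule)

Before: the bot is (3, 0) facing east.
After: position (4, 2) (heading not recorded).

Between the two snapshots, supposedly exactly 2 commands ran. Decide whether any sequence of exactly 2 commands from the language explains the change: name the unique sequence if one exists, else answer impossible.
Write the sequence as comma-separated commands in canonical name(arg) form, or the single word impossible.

key: order matters: swapping strafe(left, 2) and move(1) lands elsewhere
begin: (3, 0) facing east
1. strafe(left, 2) → (3, 2) facing east
2. move(1) → (4, 2) facing east
all 36 alternatives checked — unique.

strafe(left, 2), move(1)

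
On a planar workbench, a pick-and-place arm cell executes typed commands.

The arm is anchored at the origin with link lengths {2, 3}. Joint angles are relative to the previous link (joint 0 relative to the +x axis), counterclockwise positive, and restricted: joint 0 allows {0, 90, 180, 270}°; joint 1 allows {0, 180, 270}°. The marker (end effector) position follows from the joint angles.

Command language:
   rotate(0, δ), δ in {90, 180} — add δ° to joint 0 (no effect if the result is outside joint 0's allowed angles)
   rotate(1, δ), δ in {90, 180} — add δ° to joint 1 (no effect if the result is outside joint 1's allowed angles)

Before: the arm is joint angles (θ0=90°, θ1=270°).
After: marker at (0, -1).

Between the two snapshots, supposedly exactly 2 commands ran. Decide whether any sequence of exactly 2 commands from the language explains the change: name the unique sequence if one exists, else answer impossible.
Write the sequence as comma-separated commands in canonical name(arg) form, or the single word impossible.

rotate(1, 90), rotate(1, 180)

key: order matters: swapping rotate(1, 90) and rotate(1, 180) lands elsewhere
t0: joint angles (θ0=90°, θ1=270°)
t=1 rotate(1, 90) ⇒ joint angles (θ0=90°, θ1=0°)
t=2 rotate(1, 180) ⇒ joint angles (θ0=90°, θ1=180°)
no other 2-command option fits: unique.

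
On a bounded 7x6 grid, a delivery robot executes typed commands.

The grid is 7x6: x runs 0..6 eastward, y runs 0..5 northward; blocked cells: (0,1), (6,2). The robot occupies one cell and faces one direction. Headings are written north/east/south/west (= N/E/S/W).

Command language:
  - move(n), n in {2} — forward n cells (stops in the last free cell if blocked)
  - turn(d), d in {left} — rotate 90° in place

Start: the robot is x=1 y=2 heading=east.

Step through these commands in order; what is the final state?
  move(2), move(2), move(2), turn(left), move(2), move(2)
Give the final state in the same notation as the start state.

x=5 y=5 heading=north

start: x=1 y=2 heading=east
[1] after move(2): x=3 y=2 heading=east
[2] after move(2): x=5 y=2 heading=east
[3] after move(2): x=5 y=2 heading=east
[4] after turn(left): x=5 y=2 heading=north
[5] after move(2): x=5 y=4 heading=north
[6] after move(2): x=5 y=5 heading=north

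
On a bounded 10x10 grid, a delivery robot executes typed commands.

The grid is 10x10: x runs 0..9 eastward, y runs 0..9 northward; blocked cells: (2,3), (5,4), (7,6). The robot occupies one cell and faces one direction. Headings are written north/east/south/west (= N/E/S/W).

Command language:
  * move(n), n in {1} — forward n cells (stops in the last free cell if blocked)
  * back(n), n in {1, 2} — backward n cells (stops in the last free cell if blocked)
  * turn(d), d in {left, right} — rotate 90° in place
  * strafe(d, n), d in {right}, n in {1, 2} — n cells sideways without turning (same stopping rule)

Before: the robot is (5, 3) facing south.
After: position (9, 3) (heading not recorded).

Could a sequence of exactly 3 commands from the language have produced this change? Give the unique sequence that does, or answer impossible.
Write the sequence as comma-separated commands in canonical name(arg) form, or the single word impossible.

key: order matters: swapping turn(right) and back(2) lands elsewhere
from: (5, 3) facing south
[1] after turn(right): (5, 3) facing west
[2] after back(2): (7, 3) facing west
[3] after back(2): (9, 3) facing west
all 343 alternatives checked — unique.

turn(right), back(2), back(2)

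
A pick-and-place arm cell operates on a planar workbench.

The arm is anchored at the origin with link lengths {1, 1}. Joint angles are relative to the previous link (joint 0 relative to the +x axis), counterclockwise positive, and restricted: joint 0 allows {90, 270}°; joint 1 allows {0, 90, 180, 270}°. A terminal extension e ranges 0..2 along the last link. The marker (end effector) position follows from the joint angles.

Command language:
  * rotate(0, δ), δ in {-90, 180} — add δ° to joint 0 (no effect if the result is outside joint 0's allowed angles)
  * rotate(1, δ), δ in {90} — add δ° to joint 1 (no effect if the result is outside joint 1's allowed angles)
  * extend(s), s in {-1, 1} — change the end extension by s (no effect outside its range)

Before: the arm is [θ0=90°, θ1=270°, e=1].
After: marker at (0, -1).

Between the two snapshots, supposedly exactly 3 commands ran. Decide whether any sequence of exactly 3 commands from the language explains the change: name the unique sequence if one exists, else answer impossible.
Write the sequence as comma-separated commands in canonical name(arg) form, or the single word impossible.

rotate(1, 90), rotate(1, 90), rotate(1, 90)

begin: [θ0=90°, θ1=270°, e=1]
step 1 (rotate(1, 90)): [θ0=90°, θ1=0°, e=1]
step 2 (rotate(1, 90)): [θ0=90°, θ1=90°, e=1]
step 3 (rotate(1, 90)): [θ0=90°, θ1=180°, e=1]
all 125 alternatives checked — unique.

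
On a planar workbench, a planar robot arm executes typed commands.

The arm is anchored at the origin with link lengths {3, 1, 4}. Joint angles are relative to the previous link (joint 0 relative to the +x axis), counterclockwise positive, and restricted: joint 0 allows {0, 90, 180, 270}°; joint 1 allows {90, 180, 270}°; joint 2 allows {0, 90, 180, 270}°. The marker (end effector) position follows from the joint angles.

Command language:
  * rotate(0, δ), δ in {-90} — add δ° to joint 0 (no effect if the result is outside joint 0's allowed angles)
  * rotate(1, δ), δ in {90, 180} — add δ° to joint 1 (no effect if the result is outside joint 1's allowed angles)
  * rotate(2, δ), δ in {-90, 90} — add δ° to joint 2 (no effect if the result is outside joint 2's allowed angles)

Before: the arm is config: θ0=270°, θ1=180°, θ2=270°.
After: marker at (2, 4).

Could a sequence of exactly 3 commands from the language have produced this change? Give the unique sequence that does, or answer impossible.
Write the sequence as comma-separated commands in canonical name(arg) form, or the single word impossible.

initial: config: θ0=270°, θ1=180°, θ2=270°
t=1 rotate(0, -90) ⇒ config: θ0=180°, θ1=180°, θ2=270°
t=2 rotate(0, -90) ⇒ config: θ0=90°, θ1=180°, θ2=270°
t=3 rotate(0, -90) ⇒ config: θ0=0°, θ1=180°, θ2=270°
uniquely the one of 125 3-step routes that fits.

rotate(0, -90), rotate(0, -90), rotate(0, -90)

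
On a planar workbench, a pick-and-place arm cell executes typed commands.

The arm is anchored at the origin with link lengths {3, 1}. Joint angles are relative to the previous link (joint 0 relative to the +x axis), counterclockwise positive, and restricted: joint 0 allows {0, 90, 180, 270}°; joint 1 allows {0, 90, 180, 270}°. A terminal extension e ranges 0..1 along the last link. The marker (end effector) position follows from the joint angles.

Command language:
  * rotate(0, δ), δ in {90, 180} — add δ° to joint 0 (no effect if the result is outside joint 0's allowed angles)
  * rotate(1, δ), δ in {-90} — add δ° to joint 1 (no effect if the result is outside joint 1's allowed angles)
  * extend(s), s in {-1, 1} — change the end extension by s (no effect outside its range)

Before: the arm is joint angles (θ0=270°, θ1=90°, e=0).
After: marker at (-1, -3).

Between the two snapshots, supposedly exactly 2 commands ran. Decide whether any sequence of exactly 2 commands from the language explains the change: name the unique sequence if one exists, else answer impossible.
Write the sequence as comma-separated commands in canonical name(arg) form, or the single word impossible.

t0: joint angles (θ0=270°, θ1=90°, e=0)
1. rotate(1, -90) → joint angles (θ0=270°, θ1=0°, e=0)
2. rotate(1, -90) → joint angles (θ0=270°, θ1=270°, e=0)
no rival 2-sequence matches.

rotate(1, -90), rotate(1, -90)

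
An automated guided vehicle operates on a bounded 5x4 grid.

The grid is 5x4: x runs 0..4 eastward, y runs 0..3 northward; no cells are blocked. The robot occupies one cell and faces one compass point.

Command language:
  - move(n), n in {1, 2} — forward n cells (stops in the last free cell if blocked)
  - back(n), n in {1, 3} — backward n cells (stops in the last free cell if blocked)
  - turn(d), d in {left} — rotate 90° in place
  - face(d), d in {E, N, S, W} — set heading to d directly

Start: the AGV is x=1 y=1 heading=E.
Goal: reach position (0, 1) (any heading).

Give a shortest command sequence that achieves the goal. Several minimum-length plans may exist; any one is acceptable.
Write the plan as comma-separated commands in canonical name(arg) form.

t0: x=1 y=1 heading=E
t=1 back(3) ⇒ x=0 y=1 heading=E
shorter routes all fall short; 1 is best.

back(3)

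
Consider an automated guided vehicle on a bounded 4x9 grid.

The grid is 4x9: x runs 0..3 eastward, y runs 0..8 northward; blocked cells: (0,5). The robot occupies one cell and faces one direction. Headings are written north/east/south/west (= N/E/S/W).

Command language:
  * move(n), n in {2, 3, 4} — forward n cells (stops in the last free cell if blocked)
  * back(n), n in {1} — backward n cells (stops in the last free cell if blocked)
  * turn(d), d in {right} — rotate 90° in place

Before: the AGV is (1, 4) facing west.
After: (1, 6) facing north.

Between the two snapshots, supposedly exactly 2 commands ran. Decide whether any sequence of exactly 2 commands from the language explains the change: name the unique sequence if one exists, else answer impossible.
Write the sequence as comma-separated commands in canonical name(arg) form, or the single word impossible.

turn(right), move(2)

key: position moved to (1,6) AND the heading swung to N — translation plus rotation needed
from: (1, 4) facing west
t=1 turn(right) ⇒ (1, 4) facing north
t=2 move(2) ⇒ (1, 6) facing north
no rival 2-sequence matches.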